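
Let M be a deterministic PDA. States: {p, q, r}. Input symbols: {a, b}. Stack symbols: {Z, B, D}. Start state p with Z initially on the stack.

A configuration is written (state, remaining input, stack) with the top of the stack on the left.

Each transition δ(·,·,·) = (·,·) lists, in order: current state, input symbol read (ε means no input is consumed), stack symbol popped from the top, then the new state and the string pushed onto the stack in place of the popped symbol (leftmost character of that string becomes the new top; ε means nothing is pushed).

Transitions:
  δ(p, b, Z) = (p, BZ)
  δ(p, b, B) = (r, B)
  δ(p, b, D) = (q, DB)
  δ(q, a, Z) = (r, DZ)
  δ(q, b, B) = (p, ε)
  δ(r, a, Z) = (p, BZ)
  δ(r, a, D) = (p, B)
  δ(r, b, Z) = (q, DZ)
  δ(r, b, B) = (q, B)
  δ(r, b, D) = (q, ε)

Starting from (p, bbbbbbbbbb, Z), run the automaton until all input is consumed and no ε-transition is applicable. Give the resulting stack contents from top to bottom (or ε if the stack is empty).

(p, bbbbbbbbbb, Z)
  read b, top Z: go to p, push BZ → (p, bbbbbbbbb, BZ)
  read b, top B: go to r, push B → (r, bbbbbbbb, BZ)
  read b, top B: go to q, push B → (q, bbbbbbb, BZ)
  read b, top B: go to p, push ε → (p, bbbbbb, Z)
  read b, top Z: go to p, push BZ → (p, bbbbb, BZ)
  read b, top B: go to r, push B → (r, bbbb, BZ)
  read b, top B: go to q, push B → (q, bbb, BZ)
  read b, top B: go to p, push ε → (p, bb, Z)
  read b, top Z: go to p, push BZ → (p, b, BZ)
  read b, top B: go to r, push B → (r, ε, BZ)
All input consumed in state r with stack BZ.

BZ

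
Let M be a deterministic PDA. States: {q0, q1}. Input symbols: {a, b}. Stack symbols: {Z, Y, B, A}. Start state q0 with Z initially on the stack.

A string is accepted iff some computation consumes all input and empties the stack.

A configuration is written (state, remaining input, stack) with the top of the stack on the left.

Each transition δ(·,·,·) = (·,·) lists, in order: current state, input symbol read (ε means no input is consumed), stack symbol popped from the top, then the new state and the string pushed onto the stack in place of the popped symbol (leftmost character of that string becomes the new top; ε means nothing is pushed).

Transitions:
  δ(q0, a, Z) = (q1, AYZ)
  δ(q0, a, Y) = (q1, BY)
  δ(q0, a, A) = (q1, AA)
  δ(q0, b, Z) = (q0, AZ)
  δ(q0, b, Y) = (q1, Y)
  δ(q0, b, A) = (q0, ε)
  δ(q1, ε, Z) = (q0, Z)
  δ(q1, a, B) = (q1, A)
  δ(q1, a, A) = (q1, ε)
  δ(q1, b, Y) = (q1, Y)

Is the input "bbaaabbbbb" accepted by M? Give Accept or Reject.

Reject

(q0, bbaaabbbbb, Z)
  read b, top Z: go to q0, push AZ → (q0, baaabbbbb, AZ)
  read b, top A: go to q0, push ε → (q0, aaabbbbb, Z)
  read a, top Z: go to q1, push AYZ → (q1, aabbbbb, AYZ)
  read a, top A: go to q1, push ε → (q1, abbbbb, YZ)
No transition applies at (q1, abbbbb, YZ); input not fully consumed.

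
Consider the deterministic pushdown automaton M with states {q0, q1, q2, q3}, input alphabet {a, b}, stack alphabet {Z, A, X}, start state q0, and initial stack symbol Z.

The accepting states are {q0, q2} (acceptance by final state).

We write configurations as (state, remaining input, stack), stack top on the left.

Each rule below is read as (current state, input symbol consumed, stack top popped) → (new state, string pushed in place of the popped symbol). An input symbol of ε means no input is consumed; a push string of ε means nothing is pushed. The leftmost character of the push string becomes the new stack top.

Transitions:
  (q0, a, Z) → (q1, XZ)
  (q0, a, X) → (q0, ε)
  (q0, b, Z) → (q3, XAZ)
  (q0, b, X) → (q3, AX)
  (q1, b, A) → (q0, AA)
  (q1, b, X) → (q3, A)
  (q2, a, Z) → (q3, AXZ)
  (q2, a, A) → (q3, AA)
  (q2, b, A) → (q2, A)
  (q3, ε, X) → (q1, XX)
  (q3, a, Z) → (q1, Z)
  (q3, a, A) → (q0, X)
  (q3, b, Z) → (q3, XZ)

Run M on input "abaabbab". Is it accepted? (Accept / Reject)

(q0, abaabbab, Z) ⊢ (q1, baabbab, XZ) ⊢ (q3, aabbab, AZ) ⊢ (q0, abbab, XZ) ⊢ (q0, bbab, Z) ⊢ (q3, bab, XAZ) ⊢ (q1, bab, XXAZ) ⊢ (q3, ab, AXAZ) ⊢ (q0, b, XXAZ) ⊢ (q3, ε, AXXAZ)
All input consumed; state q3 ∉ F and no further ε-move applies.

Reject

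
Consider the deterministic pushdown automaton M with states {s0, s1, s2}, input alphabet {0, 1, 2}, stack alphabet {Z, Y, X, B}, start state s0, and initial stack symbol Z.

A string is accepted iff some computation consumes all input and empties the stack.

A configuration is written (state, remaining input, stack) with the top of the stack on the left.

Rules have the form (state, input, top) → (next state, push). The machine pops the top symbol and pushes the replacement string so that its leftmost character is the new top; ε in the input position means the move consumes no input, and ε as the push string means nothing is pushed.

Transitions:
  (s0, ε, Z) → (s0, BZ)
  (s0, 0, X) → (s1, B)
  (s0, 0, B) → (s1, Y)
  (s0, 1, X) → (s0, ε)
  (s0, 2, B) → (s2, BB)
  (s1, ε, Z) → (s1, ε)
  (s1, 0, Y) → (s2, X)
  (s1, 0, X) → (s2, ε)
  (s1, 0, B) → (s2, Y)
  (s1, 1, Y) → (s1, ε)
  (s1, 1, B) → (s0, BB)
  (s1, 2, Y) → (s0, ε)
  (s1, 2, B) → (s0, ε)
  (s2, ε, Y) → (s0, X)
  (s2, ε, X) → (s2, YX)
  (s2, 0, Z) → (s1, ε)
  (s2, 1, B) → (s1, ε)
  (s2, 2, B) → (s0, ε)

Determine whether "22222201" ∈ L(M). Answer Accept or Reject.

(s0, 22222201, Z) ⊢ (s0, 22222201, BZ) ⊢ (s2, 2222201, BBZ) ⊢ (s0, 222201, BZ) ⊢ (s2, 22201, BBZ) ⊢ (s0, 2201, BZ) ⊢ (s2, 201, BBZ) ⊢ (s0, 01, BZ) ⊢ (s1, 1, YZ) ⊢ (s1, ε, Z) ⊢ (s1, ε, ε)
All input consumed and the stack is empty.

Accept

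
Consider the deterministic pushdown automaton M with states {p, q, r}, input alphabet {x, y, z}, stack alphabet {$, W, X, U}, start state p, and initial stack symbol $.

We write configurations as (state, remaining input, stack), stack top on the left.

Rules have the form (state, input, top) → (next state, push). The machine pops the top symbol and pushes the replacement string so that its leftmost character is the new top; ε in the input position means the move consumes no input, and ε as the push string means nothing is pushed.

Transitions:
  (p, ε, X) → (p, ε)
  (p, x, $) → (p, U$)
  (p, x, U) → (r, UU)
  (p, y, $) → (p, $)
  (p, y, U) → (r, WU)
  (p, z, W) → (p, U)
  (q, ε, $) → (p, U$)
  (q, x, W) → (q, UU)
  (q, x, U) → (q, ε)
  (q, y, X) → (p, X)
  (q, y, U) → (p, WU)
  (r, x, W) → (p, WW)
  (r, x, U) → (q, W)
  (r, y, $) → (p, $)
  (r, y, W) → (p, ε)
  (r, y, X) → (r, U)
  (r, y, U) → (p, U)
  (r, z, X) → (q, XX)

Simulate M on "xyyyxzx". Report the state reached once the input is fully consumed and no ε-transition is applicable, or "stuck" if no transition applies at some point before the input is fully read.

(p, xyyyxzx, $)
  read x, top $: go to p, push U$ → (p, yyyxzx, U$)
  read y, top U: go to r, push WU → (r, yyxzx, WU$)
  read y, top W: go to p, push ε → (p, yxzx, U$)
  read y, top U: go to r, push WU → (r, xzx, WU$)
  read x, top W: go to p, push WW → (p, zx, WWU$)
  read z, top W: go to p, push U → (p, x, UWU$)
  read x, top U: go to r, push UU → (r, ε, UUWU$)
All input consumed; M is in state r.

r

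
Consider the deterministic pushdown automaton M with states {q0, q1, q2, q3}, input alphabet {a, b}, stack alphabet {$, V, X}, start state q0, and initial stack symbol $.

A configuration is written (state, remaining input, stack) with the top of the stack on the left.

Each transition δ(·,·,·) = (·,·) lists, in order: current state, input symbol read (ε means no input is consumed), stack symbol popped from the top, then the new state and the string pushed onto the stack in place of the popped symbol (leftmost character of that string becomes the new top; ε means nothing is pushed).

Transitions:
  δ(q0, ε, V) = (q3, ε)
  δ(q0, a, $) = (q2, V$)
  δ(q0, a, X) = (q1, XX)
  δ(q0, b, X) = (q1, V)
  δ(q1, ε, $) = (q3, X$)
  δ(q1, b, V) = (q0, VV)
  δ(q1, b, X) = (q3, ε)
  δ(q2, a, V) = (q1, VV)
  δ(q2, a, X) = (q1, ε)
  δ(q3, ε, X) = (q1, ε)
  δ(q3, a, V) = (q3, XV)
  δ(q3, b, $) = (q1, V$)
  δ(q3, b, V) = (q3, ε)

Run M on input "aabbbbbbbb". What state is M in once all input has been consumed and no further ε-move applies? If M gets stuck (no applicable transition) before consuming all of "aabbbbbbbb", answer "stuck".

q3

(q0, aabbbbbbbb, $) ⊢ (q2, abbbbbbbb, V$) ⊢ (q1, bbbbbbbb, VV$) ⊢ (q0, bbbbbbb, VVV$) ⊢ (q3, bbbbbbb, VV$) ⊢ (q3, bbbbbb, V$) ⊢ (q3, bbbbb, $) ⊢ (q1, bbbb, V$) ⊢ (q0, bbb, VV$) ⊢ (q3, bbb, V$) ⊢ (q3, bb, $) ⊢ (q1, b, V$) ⊢ (q0, ε, VV$) ⊢ (q3, ε, V$)
All input consumed; M is in state q3.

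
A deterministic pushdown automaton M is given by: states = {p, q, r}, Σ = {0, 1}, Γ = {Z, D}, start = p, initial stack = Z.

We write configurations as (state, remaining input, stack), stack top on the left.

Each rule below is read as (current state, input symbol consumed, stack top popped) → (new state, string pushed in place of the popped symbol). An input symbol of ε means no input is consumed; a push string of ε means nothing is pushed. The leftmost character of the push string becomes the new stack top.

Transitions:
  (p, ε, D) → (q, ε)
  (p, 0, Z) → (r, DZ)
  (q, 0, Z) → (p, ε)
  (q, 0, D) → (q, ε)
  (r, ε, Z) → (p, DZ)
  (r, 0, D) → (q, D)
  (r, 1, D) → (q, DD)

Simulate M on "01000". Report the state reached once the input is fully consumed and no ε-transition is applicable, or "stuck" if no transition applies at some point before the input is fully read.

(p, 01000, Z)
  read 0, top Z: go to r, push DZ → (r, 1000, DZ)
  read 1, top D: go to q, push DD → (q, 000, DDZ)
  read 0, top D: go to q, push ε → (q, 00, DZ)
  read 0, top D: go to q, push ε → (q, 0, Z)
  read 0, top Z: go to p, push ε → (p, ε, ε)
All input consumed; M is in state p.

p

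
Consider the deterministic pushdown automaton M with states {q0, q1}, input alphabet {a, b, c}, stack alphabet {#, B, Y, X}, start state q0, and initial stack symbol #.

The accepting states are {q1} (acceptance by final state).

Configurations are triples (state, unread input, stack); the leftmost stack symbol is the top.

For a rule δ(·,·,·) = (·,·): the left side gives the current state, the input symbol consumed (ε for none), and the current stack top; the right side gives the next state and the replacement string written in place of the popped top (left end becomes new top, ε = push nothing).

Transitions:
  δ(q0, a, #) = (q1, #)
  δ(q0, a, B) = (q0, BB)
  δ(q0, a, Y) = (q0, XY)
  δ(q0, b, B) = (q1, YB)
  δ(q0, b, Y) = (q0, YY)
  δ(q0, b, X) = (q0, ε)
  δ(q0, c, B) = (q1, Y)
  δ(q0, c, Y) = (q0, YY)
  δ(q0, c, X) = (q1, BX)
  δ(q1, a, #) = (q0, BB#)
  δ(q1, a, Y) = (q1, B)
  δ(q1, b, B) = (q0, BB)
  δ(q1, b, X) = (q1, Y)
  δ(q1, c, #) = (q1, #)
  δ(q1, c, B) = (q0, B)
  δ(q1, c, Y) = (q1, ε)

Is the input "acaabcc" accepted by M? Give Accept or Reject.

Reject

(q0, acaabcc, #)
  read a, top #: go to q1, push # → (q1, caabcc, #)
  read c, top #: go to q1, push # → (q1, aabcc, #)
  read a, top #: go to q0, push BB# → (q0, abcc, BB#)
  read a, top B: go to q0, push BB → (q0, bcc, BBB#)
  read b, top B: go to q1, push YB → (q1, cc, YBBB#)
  read c, top Y: go to q1, push ε → (q1, c, BBB#)
  read c, top B: go to q0, push B → (q0, ε, BBB#)
All input consumed; state q0 ∉ F and no further ε-move applies.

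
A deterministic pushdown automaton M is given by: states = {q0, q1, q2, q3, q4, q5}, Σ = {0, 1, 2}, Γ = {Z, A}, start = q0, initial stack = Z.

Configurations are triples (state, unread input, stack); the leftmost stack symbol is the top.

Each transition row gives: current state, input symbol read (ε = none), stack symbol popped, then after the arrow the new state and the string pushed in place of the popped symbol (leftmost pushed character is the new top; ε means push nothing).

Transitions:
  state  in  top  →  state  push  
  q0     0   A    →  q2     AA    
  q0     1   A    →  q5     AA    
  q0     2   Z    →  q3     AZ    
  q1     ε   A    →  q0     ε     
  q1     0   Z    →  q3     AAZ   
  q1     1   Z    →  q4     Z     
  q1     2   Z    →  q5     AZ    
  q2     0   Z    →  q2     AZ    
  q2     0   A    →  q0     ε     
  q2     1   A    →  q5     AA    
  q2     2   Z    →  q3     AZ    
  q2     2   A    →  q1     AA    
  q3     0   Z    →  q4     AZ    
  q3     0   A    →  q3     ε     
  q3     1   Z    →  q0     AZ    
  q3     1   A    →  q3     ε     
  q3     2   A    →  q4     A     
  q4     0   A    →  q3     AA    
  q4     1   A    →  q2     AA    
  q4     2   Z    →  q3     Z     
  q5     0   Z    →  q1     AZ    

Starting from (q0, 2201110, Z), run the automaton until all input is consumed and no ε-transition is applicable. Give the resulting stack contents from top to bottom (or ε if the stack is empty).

(q0, 2201110, Z) ⊢ (q3, 201110, AZ) ⊢ (q4, 01110, AZ) ⊢ (q3, 1110, AAZ) ⊢ (q3, 110, AZ) ⊢ (q3, 10, Z) ⊢ (q0, 0, AZ) ⊢ (q2, ε, AAZ)
All input consumed in state q2 with stack AAZ.

AAZ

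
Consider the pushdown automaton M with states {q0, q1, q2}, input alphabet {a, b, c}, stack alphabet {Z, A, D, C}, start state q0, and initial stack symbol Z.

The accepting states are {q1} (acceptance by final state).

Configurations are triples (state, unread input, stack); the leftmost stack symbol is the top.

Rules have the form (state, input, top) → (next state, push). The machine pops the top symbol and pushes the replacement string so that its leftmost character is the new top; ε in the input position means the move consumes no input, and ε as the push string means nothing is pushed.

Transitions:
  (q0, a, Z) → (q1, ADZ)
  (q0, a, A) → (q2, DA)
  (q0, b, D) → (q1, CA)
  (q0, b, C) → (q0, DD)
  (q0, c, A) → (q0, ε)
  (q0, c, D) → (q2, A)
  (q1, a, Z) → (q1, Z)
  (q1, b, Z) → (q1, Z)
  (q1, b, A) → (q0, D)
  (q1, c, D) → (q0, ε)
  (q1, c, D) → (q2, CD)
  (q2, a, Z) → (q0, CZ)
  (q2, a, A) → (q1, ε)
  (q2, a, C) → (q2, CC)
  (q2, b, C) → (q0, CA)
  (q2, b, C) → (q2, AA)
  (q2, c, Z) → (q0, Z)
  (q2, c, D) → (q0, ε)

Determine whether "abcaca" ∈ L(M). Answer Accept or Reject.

Accept

One accepting computation: (q0, abcaca, Z) ⊢ (q1, bcaca, ADZ) ⊢ (q0, caca, DDZ) ⊢ (q2, aca, ADZ) ⊢ (q1, ca, DZ) ⊢ (q0, a, Z) ⊢ (q1, ε, ADZ)
All input consumed and state q1 ∈ F.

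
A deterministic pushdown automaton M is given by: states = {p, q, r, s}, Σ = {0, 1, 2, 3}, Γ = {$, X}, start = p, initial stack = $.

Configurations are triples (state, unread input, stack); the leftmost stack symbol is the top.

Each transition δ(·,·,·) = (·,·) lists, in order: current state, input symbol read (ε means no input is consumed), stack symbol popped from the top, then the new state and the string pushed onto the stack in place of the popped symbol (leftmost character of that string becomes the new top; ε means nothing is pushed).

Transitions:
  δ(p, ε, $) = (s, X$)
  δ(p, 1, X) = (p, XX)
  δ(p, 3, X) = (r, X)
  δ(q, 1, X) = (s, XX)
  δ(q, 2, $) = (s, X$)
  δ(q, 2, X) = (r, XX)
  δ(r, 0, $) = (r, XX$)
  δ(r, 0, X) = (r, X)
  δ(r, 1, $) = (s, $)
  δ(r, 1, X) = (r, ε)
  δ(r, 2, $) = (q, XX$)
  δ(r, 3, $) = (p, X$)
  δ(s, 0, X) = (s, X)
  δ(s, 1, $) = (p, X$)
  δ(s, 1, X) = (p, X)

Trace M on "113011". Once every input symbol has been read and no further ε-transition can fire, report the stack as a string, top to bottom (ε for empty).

$

(p, 113011, $)
  ε-move, top $: go to s, push X$ → (s, 113011, X$)
  read 1, top X: go to p, push X → (p, 13011, X$)
  read 1, top X: go to p, push XX → (p, 3011, XX$)
  read 3, top X: go to r, push X → (r, 011, XX$)
  read 0, top X: go to r, push X → (r, 11, XX$)
  read 1, top X: go to r, push ε → (r, 1, X$)
  read 1, top X: go to r, push ε → (r, ε, $)
All input consumed in state r with stack $.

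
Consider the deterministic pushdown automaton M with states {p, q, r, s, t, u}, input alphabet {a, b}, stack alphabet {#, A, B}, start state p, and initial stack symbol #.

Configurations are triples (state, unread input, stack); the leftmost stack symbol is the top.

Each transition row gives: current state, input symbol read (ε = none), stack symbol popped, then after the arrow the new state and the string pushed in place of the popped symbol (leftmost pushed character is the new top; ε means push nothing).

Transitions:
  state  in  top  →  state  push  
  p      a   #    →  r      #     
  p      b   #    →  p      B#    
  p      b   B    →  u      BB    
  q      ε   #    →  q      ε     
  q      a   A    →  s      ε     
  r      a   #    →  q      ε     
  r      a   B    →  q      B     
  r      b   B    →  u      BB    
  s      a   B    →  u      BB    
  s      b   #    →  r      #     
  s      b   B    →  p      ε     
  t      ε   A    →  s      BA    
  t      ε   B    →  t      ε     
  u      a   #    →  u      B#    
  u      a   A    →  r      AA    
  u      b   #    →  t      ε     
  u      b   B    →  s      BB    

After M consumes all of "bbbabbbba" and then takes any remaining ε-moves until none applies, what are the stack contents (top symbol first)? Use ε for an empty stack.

BBBBBBB#

(p, bbbabbbba, #) ⊢ (p, bbabbbba, B#) ⊢ (u, babbbba, BB#) ⊢ (s, abbbba, BBB#) ⊢ (u, bbbba, BBBB#) ⊢ (s, bbba, BBBBB#) ⊢ (p, bba, BBBB#) ⊢ (u, ba, BBBBB#) ⊢ (s, a, BBBBBB#) ⊢ (u, ε, BBBBBBB#)
All input consumed in state u with stack BBBBBBB#.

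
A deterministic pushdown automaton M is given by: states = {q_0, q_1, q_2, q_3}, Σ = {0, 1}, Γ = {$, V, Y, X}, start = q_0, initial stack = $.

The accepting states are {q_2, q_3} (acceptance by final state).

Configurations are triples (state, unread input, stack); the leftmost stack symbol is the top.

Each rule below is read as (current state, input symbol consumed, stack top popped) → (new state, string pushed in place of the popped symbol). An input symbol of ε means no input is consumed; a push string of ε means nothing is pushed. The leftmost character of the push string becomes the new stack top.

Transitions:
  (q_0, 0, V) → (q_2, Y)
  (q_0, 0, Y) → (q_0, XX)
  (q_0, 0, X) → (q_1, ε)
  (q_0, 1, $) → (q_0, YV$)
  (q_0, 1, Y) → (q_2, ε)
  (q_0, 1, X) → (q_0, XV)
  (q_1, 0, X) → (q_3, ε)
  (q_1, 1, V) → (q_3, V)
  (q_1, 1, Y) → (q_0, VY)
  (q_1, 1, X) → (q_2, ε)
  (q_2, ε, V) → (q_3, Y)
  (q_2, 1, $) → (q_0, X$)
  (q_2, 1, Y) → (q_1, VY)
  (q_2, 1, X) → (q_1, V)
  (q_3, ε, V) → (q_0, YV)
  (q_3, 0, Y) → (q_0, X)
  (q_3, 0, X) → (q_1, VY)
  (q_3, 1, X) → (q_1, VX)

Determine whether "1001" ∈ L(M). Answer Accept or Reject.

Accept

(q_0, 1001, $) ⊢ (q_0, 001, YV$) ⊢ (q_0, 01, XXV$) ⊢ (q_1, 1, XV$) ⊢ (q_2, ε, V$)
All input consumed; state q_2 ∈ F.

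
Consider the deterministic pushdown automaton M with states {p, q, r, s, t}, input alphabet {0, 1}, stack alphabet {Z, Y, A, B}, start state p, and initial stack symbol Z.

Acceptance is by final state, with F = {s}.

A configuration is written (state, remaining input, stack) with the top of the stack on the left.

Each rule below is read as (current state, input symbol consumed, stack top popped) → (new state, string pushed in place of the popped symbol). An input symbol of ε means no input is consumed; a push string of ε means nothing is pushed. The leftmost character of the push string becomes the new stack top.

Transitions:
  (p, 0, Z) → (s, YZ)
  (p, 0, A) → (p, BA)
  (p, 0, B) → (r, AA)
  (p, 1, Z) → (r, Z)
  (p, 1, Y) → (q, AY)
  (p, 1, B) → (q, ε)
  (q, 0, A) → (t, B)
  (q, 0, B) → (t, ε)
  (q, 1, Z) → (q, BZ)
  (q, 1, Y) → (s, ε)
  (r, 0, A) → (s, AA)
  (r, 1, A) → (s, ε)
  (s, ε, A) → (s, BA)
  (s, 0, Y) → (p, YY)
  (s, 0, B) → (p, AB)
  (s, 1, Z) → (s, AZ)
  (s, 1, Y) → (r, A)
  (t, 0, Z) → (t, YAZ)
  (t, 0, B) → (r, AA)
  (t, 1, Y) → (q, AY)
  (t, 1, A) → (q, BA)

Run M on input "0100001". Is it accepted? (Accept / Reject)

Accept

(p, 0100001, Z) ⊢ (s, 100001, YZ) ⊢ (r, 00001, AZ) ⊢ (s, 0001, AAZ) ⊢ (s, 0001, BAAZ) ⊢ (p, 001, ABAAZ) ⊢ (p, 01, BABAAZ) ⊢ (r, 1, AAABAAZ) ⊢ (s, ε, AABAAZ)
All input consumed; state s ∈ F.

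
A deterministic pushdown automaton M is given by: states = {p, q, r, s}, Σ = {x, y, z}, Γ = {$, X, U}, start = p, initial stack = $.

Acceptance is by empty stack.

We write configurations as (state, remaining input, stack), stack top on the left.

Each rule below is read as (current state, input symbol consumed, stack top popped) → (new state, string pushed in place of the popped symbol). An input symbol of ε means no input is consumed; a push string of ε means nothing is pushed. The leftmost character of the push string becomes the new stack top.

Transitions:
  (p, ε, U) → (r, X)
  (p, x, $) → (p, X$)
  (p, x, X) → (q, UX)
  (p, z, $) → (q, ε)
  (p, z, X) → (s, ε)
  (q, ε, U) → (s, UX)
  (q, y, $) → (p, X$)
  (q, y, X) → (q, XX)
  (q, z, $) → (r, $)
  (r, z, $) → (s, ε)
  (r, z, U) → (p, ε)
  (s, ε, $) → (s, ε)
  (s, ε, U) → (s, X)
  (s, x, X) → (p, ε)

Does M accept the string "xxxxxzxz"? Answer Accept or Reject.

Accept

(p, xxxxxzxz, $) ⊢ (p, xxxxzxz, X$) ⊢ (q, xxxzxz, UX$) ⊢ (s, xxxzxz, UXX$) ⊢ (s, xxxzxz, XXX$) ⊢ (p, xxzxz, XX$) ⊢ (q, xzxz, UXX$) ⊢ (s, xzxz, UXXX$) ⊢ (s, xzxz, XXXX$) ⊢ (p, zxz, XXX$) ⊢ (s, xz, XX$) ⊢ (p, z, X$) ⊢ (s, ε, $) ⊢ (s, ε, ε)
All input consumed and the stack is empty.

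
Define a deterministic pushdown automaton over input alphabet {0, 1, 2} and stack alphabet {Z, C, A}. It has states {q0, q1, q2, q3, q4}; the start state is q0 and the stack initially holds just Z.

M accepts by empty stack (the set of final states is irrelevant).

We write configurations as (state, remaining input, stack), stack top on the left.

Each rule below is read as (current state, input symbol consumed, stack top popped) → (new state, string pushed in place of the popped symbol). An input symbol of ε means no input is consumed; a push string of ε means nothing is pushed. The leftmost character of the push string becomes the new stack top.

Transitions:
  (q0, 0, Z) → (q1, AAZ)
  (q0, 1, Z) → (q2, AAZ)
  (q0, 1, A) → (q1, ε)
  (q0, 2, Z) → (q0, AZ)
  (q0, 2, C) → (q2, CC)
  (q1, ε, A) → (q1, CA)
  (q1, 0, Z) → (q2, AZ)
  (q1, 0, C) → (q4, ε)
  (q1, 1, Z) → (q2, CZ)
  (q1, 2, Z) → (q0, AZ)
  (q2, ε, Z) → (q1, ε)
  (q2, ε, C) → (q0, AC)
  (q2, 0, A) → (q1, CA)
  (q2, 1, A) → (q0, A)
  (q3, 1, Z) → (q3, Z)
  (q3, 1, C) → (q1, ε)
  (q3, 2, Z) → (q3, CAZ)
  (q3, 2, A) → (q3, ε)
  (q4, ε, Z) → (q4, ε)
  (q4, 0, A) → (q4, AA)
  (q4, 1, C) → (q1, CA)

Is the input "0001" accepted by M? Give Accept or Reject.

(q0, 0001, Z)
  read 0, top Z: go to q1, push AAZ → (q1, 001, AAZ)
  ε-move, top A: go to q1, push CA → (q1, 001, CAAZ)
  read 0, top C: go to q4, push ε → (q4, 01, AAZ)
  read 0, top A: go to q4, push AA → (q4, 1, AAAZ)
No transition applies at (q4, 1, AAAZ); input not fully consumed.

Reject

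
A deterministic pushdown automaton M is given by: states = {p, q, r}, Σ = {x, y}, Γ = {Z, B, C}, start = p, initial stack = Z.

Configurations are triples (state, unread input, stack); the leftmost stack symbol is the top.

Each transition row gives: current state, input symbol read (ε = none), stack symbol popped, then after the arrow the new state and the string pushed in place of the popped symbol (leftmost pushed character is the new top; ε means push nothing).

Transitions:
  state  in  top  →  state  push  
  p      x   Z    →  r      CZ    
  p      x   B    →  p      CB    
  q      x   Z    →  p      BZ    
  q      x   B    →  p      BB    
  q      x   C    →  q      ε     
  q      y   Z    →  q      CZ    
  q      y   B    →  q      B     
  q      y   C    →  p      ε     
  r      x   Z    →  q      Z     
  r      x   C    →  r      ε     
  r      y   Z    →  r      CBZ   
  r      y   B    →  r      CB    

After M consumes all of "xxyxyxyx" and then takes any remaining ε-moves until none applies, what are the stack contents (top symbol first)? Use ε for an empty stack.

BZ

(p, xxyxyxyx, Z) ⊢ (r, xyxyxyx, CZ) ⊢ (r, yxyxyx, Z) ⊢ (r, xyxyx, CBZ) ⊢ (r, yxyx, BZ) ⊢ (r, xyx, CBZ) ⊢ (r, yx, BZ) ⊢ (r, x, CBZ) ⊢ (r, ε, BZ)
All input consumed in state r with stack BZ.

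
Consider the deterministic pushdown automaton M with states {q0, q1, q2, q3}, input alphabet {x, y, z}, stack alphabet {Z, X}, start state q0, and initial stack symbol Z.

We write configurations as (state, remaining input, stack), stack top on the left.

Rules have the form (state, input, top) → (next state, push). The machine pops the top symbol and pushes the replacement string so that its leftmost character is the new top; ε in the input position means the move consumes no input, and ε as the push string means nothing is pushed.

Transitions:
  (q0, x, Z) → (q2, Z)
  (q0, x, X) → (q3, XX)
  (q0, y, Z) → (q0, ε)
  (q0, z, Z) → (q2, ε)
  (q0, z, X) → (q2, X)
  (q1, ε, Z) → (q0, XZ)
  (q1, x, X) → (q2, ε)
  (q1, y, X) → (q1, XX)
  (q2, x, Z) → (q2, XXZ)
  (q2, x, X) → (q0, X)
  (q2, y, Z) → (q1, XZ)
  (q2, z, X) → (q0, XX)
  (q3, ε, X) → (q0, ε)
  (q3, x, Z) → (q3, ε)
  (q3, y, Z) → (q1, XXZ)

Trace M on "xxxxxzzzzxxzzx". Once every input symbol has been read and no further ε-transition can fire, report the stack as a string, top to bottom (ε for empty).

XXXXXZ

(q0, xxxxxzzzzxxzzx, Z) ⊢ (q2, xxxxzzzzxxzzx, Z) ⊢ (q2, xxxzzzzxxzzx, XXZ) ⊢ (q0, xxzzzzxxzzx, XXZ) ⊢ (q3, xzzzzxxzzx, XXXZ) ⊢ (q0, xzzzzxxzzx, XXZ) ⊢ (q3, zzzzxxzzx, XXXZ) ⊢ (q0, zzzzxxzzx, XXZ) ⊢ (q2, zzzxxzzx, XXZ) ⊢ (q0, zzxxzzx, XXXZ) ⊢ (q2, zxxzzx, XXXZ) ⊢ (q0, xxzzx, XXXXZ) ⊢ (q3, xzzx, XXXXXZ) ⊢ (q0, xzzx, XXXXZ) ⊢ (q3, zzx, XXXXXZ) ⊢ (q0, zzx, XXXXZ) ⊢ (q2, zx, XXXXZ) ⊢ (q0, x, XXXXXZ) ⊢ (q3, ε, XXXXXXZ) ⊢ (q0, ε, XXXXXZ)
All input consumed in state q0 with stack XXXXXZ.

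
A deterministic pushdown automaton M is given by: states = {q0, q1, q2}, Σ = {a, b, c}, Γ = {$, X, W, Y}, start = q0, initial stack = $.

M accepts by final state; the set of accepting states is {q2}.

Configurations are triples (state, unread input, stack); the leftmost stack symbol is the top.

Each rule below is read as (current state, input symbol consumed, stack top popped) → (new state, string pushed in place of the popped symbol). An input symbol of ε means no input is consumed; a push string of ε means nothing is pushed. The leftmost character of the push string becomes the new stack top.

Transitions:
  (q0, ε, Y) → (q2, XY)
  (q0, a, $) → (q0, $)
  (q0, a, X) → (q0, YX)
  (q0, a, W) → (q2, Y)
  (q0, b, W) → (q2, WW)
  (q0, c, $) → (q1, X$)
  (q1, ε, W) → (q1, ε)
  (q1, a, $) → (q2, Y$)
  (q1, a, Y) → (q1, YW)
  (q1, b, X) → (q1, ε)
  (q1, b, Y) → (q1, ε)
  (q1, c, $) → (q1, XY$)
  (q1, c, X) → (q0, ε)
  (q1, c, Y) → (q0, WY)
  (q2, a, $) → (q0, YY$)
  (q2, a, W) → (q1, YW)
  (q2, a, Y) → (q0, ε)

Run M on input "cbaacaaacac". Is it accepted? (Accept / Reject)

Reject

(q0, cbaacaaacac, $)
  read c, top $: go to q1, push X$ → (q1, baacaaacac, X$)
  read b, top X: go to q1, push ε → (q1, aacaaacac, $)
  read a, top $: go to q2, push Y$ → (q2, acaaacac, Y$)
  read a, top Y: go to q0, push ε → (q0, caaacac, $)
  read c, top $: go to q1, push X$ → (q1, aaacac, X$)
No transition applies at (q1, aaacac, X$); input not fully consumed.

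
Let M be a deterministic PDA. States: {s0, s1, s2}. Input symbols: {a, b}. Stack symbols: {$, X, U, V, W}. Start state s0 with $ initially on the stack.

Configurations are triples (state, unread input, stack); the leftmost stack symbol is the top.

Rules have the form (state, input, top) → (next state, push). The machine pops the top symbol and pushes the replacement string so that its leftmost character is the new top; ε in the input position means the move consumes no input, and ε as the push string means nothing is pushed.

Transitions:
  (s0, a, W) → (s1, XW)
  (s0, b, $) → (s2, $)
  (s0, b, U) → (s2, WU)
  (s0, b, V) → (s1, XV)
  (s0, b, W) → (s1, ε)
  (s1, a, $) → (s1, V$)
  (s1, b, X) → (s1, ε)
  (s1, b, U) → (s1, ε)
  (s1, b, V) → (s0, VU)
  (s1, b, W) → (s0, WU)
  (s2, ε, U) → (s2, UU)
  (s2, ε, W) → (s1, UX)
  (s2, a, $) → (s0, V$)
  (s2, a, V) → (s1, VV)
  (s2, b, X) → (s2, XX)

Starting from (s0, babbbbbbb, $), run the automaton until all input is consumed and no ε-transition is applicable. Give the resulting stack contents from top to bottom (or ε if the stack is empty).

(s0, babbbbbbb, $)
  read b, top $: go to s2, push $ → (s2, abbbbbbb, $)
  read a, top $: go to s0, push V$ → (s0, bbbbbbb, V$)
  read b, top V: go to s1, push XV → (s1, bbbbbb, XV$)
  read b, top X: go to s1, push ε → (s1, bbbbb, V$)
  read b, top V: go to s0, push VU → (s0, bbbb, VU$)
  read b, top V: go to s1, push XV → (s1, bbb, XVU$)
  read b, top X: go to s1, push ε → (s1, bb, VU$)
  read b, top V: go to s0, push VU → (s0, b, VUU$)
  read b, top V: go to s1, push XV → (s1, ε, XVUU$)
All input consumed in state s1 with stack XVUU$.

XVUU$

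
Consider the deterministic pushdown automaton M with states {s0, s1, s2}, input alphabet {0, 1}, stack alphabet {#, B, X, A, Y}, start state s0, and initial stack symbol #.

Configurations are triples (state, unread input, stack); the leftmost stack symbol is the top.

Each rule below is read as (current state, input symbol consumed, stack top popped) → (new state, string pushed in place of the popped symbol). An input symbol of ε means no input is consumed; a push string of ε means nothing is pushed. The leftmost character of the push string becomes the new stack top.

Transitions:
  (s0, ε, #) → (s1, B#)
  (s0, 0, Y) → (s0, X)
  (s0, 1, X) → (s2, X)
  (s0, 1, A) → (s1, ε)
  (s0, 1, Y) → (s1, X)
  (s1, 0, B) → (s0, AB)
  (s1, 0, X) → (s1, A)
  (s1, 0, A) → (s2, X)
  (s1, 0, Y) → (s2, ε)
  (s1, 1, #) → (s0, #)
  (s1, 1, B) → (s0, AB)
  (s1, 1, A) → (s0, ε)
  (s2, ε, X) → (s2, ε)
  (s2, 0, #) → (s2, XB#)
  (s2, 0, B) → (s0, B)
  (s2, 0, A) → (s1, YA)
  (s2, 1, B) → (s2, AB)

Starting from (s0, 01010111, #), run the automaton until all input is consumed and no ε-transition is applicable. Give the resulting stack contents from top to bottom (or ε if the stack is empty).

(s0, 01010111, #)
  ε-move, top #: go to s1, push B# → (s1, 01010111, B#)
  read 0, top B: go to s0, push AB → (s0, 1010111, AB#)
  read 1, top A: go to s1, push ε → (s1, 010111, B#)
  read 0, top B: go to s0, push AB → (s0, 10111, AB#)
  read 1, top A: go to s1, push ε → (s1, 0111, B#)
  read 0, top B: go to s0, push AB → (s0, 111, AB#)
  read 1, top A: go to s1, push ε → (s1, 11, B#)
  read 1, top B: go to s0, push AB → (s0, 1, AB#)
  read 1, top A: go to s1, push ε → (s1, ε, B#)
All input consumed in state s1 with stack B#.

B#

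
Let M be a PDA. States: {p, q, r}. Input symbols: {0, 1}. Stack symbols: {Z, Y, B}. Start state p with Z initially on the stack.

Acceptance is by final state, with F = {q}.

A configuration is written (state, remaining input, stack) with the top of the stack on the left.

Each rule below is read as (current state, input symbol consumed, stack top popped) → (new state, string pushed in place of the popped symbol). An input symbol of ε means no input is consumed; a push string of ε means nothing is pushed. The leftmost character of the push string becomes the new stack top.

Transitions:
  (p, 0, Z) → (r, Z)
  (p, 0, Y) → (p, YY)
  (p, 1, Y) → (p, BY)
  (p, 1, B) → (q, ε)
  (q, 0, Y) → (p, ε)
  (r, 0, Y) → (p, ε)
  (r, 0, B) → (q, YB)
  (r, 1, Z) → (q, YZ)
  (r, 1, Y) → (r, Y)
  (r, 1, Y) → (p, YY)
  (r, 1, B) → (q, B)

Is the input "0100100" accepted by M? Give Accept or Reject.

No computation consumes all input and reaches a final state.

Reject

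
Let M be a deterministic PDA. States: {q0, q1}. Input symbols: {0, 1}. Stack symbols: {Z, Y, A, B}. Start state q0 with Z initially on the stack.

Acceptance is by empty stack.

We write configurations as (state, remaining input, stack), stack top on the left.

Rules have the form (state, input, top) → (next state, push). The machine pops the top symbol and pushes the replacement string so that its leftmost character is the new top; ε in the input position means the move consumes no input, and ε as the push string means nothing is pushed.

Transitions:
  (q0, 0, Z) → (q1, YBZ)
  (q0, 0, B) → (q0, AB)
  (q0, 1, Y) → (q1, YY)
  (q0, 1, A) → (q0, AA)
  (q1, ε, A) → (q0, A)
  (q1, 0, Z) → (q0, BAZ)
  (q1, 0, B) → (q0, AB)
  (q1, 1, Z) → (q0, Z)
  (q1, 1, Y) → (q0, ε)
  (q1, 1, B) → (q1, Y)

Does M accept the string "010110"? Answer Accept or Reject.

Reject

(q0, 010110, Z) ⊢ (q1, 10110, YBZ) ⊢ (q0, 0110, BZ) ⊢ (q0, 110, ABZ) ⊢ (q0, 10, AABZ) ⊢ (q0, 0, AAABZ)
No transition applies at (q0, 0, AAABZ); input not fully consumed.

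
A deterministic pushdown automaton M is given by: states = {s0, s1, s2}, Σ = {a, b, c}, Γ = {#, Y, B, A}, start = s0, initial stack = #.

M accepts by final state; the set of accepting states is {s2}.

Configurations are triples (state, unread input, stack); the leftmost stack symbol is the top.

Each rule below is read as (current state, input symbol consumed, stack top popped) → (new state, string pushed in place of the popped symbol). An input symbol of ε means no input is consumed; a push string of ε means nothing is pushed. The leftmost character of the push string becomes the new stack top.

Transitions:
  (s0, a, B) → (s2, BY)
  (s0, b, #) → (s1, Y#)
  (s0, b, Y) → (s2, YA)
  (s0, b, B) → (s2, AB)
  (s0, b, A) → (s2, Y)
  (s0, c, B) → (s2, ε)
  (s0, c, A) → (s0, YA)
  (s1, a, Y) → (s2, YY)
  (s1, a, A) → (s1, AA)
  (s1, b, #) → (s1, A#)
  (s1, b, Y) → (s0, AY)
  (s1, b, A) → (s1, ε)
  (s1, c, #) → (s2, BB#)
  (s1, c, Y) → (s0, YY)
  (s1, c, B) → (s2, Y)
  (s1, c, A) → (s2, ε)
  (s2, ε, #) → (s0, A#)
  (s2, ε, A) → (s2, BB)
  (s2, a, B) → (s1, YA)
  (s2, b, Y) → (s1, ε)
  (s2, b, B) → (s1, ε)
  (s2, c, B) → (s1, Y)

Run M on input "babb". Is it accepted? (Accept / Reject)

(s0, babb, #)
  read b, top #: go to s1, push Y# → (s1, abb, Y#)
  read a, top Y: go to s2, push YY → (s2, bb, YY#)
  read b, top Y: go to s1, push ε → (s1, b, Y#)
  read b, top Y: go to s0, push AY → (s0, ε, AY#)
All input consumed; state s0 ∉ F and no further ε-move applies.

Reject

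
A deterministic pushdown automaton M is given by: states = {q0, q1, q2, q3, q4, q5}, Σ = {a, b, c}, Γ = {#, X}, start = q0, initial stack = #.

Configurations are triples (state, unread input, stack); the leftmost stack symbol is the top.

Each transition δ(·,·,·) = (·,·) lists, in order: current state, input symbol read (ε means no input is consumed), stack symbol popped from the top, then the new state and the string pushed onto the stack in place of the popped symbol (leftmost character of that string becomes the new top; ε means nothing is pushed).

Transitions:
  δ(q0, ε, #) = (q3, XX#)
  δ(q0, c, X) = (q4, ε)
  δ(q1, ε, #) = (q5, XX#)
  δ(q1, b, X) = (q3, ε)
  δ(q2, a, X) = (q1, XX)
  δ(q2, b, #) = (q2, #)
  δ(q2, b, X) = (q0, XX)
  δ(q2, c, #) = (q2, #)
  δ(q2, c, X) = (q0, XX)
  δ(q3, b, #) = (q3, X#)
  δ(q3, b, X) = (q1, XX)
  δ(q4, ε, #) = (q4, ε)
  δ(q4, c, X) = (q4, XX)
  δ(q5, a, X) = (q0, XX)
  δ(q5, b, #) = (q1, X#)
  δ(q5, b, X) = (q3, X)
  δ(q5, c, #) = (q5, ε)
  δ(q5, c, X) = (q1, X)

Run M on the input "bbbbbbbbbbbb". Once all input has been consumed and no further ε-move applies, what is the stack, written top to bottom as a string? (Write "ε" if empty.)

XX#

(q0, bbbbbbbbbbbb, #) ⊢ (q3, bbbbbbbbbbbb, XX#) ⊢ (q1, bbbbbbbbbbb, XXX#) ⊢ (q3, bbbbbbbbbb, XX#) ⊢ (q1, bbbbbbbbb, XXX#) ⊢ (q3, bbbbbbbb, XX#) ⊢ (q1, bbbbbbb, XXX#) ⊢ (q3, bbbbbb, XX#) ⊢ (q1, bbbbb, XXX#) ⊢ (q3, bbbb, XX#) ⊢ (q1, bbb, XXX#) ⊢ (q3, bb, XX#) ⊢ (q1, b, XXX#) ⊢ (q3, ε, XX#)
All input consumed in state q3 with stack XX#.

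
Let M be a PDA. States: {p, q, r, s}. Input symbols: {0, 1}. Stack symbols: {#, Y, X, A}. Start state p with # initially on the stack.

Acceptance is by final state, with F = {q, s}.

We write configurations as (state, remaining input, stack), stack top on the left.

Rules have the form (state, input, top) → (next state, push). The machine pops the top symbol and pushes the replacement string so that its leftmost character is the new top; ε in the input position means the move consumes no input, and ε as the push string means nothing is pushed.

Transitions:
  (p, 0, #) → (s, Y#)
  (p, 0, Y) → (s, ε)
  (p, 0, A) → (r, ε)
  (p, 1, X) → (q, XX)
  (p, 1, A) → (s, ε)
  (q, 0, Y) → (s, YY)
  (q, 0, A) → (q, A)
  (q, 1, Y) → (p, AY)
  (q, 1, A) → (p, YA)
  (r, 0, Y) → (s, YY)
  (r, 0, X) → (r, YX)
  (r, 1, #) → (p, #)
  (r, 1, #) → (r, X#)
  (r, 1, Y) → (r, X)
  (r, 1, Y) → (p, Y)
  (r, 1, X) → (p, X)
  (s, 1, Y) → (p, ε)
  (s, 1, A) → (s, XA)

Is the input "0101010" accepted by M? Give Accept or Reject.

One accepting computation: (p, 0101010, #) ⊢ (s, 101010, Y#) ⊢ (p, 01010, #) ⊢ (s, 1010, Y#) ⊢ (p, 010, #) ⊢ (s, 10, Y#) ⊢ (p, 0, #) ⊢ (s, ε, Y#)
All input consumed and state s ∈ F.

Accept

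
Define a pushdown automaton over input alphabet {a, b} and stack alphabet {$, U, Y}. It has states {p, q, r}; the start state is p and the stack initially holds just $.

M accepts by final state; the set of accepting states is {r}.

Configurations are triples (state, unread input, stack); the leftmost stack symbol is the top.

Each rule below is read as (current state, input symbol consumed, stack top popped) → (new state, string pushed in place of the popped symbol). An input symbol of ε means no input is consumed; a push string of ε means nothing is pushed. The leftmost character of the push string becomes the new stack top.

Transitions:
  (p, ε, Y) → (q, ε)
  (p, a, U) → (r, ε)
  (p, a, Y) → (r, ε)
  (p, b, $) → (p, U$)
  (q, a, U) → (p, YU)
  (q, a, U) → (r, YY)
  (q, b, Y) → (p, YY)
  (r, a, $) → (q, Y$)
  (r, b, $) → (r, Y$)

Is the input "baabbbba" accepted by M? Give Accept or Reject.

One accepting computation: (p, baabbbba, $) ⊢ (p, aabbbba, U$) ⊢ (r, abbbba, $) ⊢ (q, bbbba, Y$) ⊢ (p, bbba, YY$) ⊢ (q, bbba, Y$) ⊢ (p, bba, YY$) ⊢ (q, bba, Y$) ⊢ (p, ba, YY$) ⊢ (q, ba, Y$) ⊢ (p, a, YY$) ⊢ (r, ε, Y$)
All input consumed and state r ∈ F.

Accept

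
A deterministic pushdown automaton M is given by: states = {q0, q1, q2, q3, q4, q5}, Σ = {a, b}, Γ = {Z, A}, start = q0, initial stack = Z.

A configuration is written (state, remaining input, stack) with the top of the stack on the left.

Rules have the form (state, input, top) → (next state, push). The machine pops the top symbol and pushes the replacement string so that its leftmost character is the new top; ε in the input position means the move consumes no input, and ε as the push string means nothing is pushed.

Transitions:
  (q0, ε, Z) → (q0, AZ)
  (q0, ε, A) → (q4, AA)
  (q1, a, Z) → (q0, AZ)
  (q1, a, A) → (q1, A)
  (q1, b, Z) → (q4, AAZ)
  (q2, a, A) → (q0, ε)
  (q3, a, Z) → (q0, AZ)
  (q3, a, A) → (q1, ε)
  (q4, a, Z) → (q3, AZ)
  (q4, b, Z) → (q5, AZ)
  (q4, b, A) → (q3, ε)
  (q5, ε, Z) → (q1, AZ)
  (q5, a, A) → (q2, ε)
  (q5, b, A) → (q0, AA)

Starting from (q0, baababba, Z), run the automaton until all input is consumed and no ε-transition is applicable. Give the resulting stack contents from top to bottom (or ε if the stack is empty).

Z

(q0, baababba, Z) ⊢ (q0, baababba, AZ) ⊢ (q4, baababba, AAZ) ⊢ (q3, aababba, AZ) ⊢ (q1, ababba, Z) ⊢ (q0, babba, AZ) ⊢ (q4, babba, AAZ) ⊢ (q3, abba, AZ) ⊢ (q1, bba, Z) ⊢ (q4, ba, AAZ) ⊢ (q3, a, AZ) ⊢ (q1, ε, Z)
All input consumed in state q1 with stack Z.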